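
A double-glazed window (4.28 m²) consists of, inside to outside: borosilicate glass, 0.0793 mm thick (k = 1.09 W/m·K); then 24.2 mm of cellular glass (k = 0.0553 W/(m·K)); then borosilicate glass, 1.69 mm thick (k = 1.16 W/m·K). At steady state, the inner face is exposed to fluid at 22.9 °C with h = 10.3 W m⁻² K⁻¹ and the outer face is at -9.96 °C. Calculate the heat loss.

Q = 262 W

Treat each layer as a resistance in series:
  R_conv,in = 1/(hA) = 1/(10.3·4.28) = 0.02268 K/W
  R_borosilicate glass = L/(kA) = 7.93×10^-5/(1.09·4.28) = 1.700×10^-5 K/W
  R_cellular glass = L/(kA) = 0.0242/(0.0553·4.28) = 0.1022 K/W
  R_borosilicate glass = L/(kA) = 0.00169/(1.16·4.28) = 3.404×10^-4 K/W
ΣR = 0.02268 + 1.700×10^-5 + 0.1022 + 3.404×10^-4 = 0.1252 K/W
Q = ΔT/ΣR = (22.9 °C − -9.96 °C)/0.1252 = 262 W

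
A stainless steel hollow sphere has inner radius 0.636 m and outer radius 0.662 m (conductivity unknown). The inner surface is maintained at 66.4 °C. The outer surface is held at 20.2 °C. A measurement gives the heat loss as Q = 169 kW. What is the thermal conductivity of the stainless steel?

ΣR = ΔT/Q = |66.4 − 20.2|/1.69×10^5 = 2.734×10^-4 K/W
(1/r₁−1/r₂)/(4πk) = 2.734×10^-4 ⇒ k = 0.06175/(4π·2.734×10^-4) = 18.0 W/m·K

k = 18.0 W/m·K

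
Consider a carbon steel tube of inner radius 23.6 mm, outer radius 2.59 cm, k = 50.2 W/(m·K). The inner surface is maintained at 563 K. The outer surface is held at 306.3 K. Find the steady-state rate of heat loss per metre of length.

Q' = 871 kW/m

Q' = 2πk·ΔT/ln(r₂/r₁) = 2π × 50.2 × 256.7 / ln(0.0259/0.0236) = 8.71×10^5 W/m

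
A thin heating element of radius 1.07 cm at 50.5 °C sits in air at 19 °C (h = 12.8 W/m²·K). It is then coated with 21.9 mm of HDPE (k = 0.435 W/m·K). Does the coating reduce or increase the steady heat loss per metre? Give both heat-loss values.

Critical radius for a cylinder: r_cr = k/h = 0.0340 m = 3.40 cm.
Outer radius after coating: r₂ = 0.0107 + 0.0219 = 0.0326 m.
Since r₁ < r_cr and r₂ ≤ r_cr, the coating moves toward the maximum at r_cr — heat loss rises.
Bare: R = 1/(2πr₁h) = 1.162 m·K/W; Q = 31.5/1.162 = 27.1 W/m.
Coated: R = R_cond + R_conv = 0.7890 m·K/W; Q = 31.5/0.7890 = 39.9 W/m.

increases: 27.1 → 39.9 W/m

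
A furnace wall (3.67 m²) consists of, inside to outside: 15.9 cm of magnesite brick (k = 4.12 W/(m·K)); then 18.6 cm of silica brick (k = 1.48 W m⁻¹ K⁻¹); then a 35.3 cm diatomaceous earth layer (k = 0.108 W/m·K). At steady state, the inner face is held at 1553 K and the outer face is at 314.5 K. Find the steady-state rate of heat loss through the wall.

Resistance network (inner→outer):
  R_magnesite brick = L/(kA) = 0.159/(4.12·3.67) = 0.01052 K/W
  R_silica brick = L/(kA) = 0.186/(1.48·3.67) = 0.03424 K/W
  R_diatomaceous earth = L/(kA) = 0.353/(0.108·3.67) = 0.8906 K/W
ΣR = 0.01052 + 0.03424 + 0.8906 = 0.9354 K/W
Q = ΔT/ΣR = (1553 K − 314.5 K)/0.9354 = 1320 W

Q = 1320 W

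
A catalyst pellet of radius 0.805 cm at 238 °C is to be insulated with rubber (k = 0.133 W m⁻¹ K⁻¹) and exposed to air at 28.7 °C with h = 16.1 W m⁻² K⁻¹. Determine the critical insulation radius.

For a sphere, r_cr = 2k_ins/h = 2·0.133/16.1 = 0.0165 m = 1.65 cm

r_cr = 1.65 cm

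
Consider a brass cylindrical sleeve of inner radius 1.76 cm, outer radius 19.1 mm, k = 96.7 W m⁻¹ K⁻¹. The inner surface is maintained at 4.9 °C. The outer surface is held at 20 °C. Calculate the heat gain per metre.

Q' = 1.12×10^5 W/m

Q' = 2πk·ΔT/ln(r₂/r₁) = 2π × 96.7 × 15.1 / ln(0.0191/0.0176) = 1.12×10^5 W/m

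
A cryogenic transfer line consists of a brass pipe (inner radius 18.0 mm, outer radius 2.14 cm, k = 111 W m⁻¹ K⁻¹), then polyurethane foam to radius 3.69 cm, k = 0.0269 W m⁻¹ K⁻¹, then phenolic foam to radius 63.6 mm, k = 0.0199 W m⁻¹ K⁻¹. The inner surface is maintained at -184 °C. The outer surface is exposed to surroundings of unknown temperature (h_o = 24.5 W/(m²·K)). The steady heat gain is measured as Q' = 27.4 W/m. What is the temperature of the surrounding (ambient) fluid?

T_out = 26.4 °C

Series resistances:
  R'_brass = ln(0.0214/0.0180)/(2πk) = 0.1730/(2π·111) = 2.481×10^-4 m·K/W
  R'_polyurethane foam = ln(0.0369/0.0214)/(2πk) = 0.5448/(2π·0.0269) = 3.223 m·K/W
  R'_phenolic foam = ln(0.0636/0.0369)/(2πk) = 0.5444/(2π·0.0199) = 4.354 m·K/W
  R'_conv,out = 1/(2πr h) = 1/(2π·0.0636·24.5) = 0.1021 m·K/W
ΣR = 7.680 m·K/W
ΔT = Q'·ΣR = 27.4 × 7.680 = 210.4 K
Heat flows inward, so T_out = T_in + ΔT = -184 + 210.4 = 26.4 °C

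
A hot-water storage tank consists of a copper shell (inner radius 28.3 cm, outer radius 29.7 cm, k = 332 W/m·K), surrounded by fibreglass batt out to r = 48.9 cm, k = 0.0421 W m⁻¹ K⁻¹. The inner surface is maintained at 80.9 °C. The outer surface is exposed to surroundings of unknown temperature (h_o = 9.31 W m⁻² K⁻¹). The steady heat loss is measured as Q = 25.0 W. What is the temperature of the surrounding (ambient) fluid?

T_out = 17.5 °C

Sum the resistances:
  R_copper = (1/0.283 − 1/0.297)/(4πk) = 0.1666/(4π·332) = 3.992×10^-5 K/W
  R_fibreglass batt = (1/0.297 − 1/0.489)/(4πk) = 1.322/(4π·0.0421) = 2.499 K/W
  R_conv,out = 1/(4πr²h) = 1/(4π·0.489²·9.31) = 0.03575 K/W
ΣR = 2.535 K/W
ΔT = Q·ΣR = 25.0 × 2.535 = 63.38 K
Heat flows outward, so T_out = T_in − ΔT = 80.9 − 63.38 = 17.5 °C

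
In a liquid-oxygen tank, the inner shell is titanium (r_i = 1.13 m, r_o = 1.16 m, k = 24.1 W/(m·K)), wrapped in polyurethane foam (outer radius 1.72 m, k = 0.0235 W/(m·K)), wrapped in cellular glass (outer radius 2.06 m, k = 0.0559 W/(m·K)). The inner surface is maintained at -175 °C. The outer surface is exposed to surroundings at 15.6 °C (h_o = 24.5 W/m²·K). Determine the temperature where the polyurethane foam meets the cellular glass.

T = -8.5 °C

Treat each layer as a resistance in series:
  R_titanium = (1/1.13 − 1/1.16)/(4πk) = 0.02289/(4π·24.1) = 7.557×10^-5 K/W
  R_polyurethane foam = (1/1.16 − 1/1.72)/(4πk) = 0.2807/(4π·0.0235) = 0.9504 K/W
  R_cellular glass = (1/1.72 − 1/2.06)/(4πk) = 0.09596/(4π·0.0559) = 0.1366 K/W
  R_conv,out = 1/(4πr²h) = 1/(4π·2.06²·24.5) = 7.654×10^-4 K/W
ΣR = 7.557×10^-5 + 0.9504 + 0.1366 + 7.654×10^-4 = 1.088 K/W
Q = ΔT/ΣR = (-175 °C − 15.6 °C)/1.088 = -175.2 W
From the inner boundary to the polyurethane foam/cellular glass interface, ΣR_partial = 0.9505 K/W.
T_interface = T_in − Q·ΣR_partial = -175 °C − (-175.2)(0.9505) = -8.5 °C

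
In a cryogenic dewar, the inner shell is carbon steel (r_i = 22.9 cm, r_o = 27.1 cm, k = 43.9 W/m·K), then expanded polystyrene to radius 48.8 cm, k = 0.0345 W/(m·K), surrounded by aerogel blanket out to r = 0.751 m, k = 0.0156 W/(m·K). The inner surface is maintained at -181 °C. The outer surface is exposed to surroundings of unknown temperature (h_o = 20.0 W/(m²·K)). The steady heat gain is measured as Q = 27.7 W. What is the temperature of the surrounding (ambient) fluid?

T_out = 25.5 °C

Series resistances:
  R_carbon steel = (1/0.229 − 1/0.271)/(4πk) = 0.6768/(4π·43.9) = 0.001227 K/W
  R_expanded polystyrene = (1/0.271 − 1/0.488)/(4πk) = 1.641/(4π·0.0345) = 3.785 K/W
  R_aerogel blanket = (1/0.488 − 1/0.751)/(4πk) = 0.7176/(4π·0.0156) = 3.661 K/W
  R_conv,out = 1/(4πr²h) = 1/(4π·0.751²·20.0) = 0.007055 K/W
ΣR = 7.454 K/W
ΔT = Q·ΣR = 27.7 × 7.454 = 206.5 K
Heat flows inward, so T_out = T_in + ΔT = -181 + 206.5 = 25.5 °C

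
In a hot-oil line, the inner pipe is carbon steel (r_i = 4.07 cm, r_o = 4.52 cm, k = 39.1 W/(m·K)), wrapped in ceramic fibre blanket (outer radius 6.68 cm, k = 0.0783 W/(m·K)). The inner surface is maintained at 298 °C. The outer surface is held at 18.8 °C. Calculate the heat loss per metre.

Q' = 351 W/m

Resistance network (inner→outer):
  R'_carbon steel = ln(0.0452/0.0407)/(2πk) = 0.1049/(2π·39.1) = 4.269×10^-4 m·K/W
  R'_ceramic fibre blanket = ln(0.0668/0.0452)/(2πk) = 0.3906/(2π·0.0783) = 0.7940 m·K/W
ΣR = 4.269×10^-4 + 0.7940 = 0.7944 m·K/W
Q' = ΔT/ΣR = (298 °C − 18.8 °C)/0.7944 = 351 W/m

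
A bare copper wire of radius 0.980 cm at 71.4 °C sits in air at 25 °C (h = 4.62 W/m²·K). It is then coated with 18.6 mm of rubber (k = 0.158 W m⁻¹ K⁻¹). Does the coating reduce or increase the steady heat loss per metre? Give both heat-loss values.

increases: 13.2 → 20.3 W/m

Critical radius for a cylinder: r_cr = k/h = 0.0342 m = 3.42 cm.
Outer radius after coating: r₂ = 0.00980 + 0.0186 = 0.02840 m.
Since r₁ < r_cr and r₂ ≤ r_cr, the coating moves toward the maximum at r_cr — heat loss rises.
Bare: R = 1/(2πr₁h) = 3.515 m·K/W; Q = 46.4/3.515 = 13.2 W/m.
Coated: R = R_cond + R_conv = 2.285 m·K/W; Q = 46.4/2.285 = 20.3 W/m.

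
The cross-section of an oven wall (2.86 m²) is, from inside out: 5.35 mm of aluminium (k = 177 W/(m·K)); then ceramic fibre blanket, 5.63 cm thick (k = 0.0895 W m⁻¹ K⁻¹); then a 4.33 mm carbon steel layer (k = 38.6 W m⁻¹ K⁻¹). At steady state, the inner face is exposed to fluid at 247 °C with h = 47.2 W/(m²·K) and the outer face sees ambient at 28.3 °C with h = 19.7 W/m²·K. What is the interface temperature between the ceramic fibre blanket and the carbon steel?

Series thermal resistances, inner to outer:
  R_conv,in = 1/(hA) = 1/(47.2·2.86) = 0.007408 K/W
  R_aluminium = L/(kA) = 0.00535/(177·2.86) = 1.057×10^-5 K/W
  R_ceramic fibre blanket = L/(kA) = 0.0563/(0.0895·2.86) = 0.2199 K/W
  R_carbon steel = L/(kA) = 0.00433/(38.6·2.86) = 3.922×10^-5 K/W
  R_conv,out = 1/(hA) = 1/(19.7·2.86) = 0.01775 K/W
ΣR = 0.007408 + 1.057×10^-5 + 0.2199 + 3.922×10^-5 + 0.01775 = 0.2451 K/W
Q = ΔT/ΣR = (247 °C − 28.3 °C)/0.2451 = 892.3 W
From the inner boundary to the ceramic fibre blanket/carbon steel interface, ΣR_partial = 0.2273 K/W.
T_interface = T_in − Q·ΣR_partial = 247 °C − (892.3)(0.2273) = 44.2 °C

T = 44.2 °C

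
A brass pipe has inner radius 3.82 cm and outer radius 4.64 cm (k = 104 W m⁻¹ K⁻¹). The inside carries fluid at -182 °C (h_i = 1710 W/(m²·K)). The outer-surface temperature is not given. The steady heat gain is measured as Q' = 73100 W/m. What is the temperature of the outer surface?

T_out = 17.9 °C

Series resistances:
  R'_conv,in = 1/(2πr h) = 1/(2π·0.0382·1710) = 0.002436 m·K/W
  R'_brass = ln(0.0464/0.0382)/(2πk) = 0.1945/(2π·104) = 2.976×10^-4 m·K/W
ΣR = 0.002734 m·K/W
ΔT = Q'·ΣR = 73100 × 0.002734 = 199.9 K
Heat flows inward, so T_out = T_in + ΔT = -182 + 199.9 = 17.9 °C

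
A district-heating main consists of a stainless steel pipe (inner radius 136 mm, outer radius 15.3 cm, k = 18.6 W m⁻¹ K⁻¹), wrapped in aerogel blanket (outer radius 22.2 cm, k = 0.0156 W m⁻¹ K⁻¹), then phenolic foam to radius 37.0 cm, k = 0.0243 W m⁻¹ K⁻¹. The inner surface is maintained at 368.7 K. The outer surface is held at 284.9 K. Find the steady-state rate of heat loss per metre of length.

Treat each layer as a resistance in series:
  R'_stainless steel = ln(0.153/0.136)/(2πk) = 0.1178/(2π·18.6) = 0.001008 m·K/W
  R'_aerogel blanket = ln(0.222/0.153)/(2πk) = 0.3722/(2π·0.0156) = 3.798 m·K/W
  R'_phenolic foam = ln(0.370/0.222)/(2πk) = 0.5108/(2π·0.0243) = 3.346 m·K/W
ΣR = 0.001008 + 3.798 + 3.346 = 7.145 m·K/W
Q' = ΔT/ΣR = (368.7 K − 284.9 K)/7.145 = 11.7 W/m

Q' = 11.7 W/m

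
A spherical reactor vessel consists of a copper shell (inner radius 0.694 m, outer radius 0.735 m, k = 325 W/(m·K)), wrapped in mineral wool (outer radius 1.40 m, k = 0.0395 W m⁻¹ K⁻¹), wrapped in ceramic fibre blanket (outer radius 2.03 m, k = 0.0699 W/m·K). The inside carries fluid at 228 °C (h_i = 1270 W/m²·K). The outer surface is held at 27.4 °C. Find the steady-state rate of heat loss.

Resistance network (inner→outer):
  R_conv,in = 1/(4πr²h) = 1/(4π·0.694²·1270) = 1.301×10^-4 K/W
  R_copper = (1/0.694 − 1/0.735)/(4πk) = 0.08038/(4π·325) = 1.968×10^-5 K/W
  R_mineral wool = (1/0.735 − 1/1.40)/(4πk) = 0.6463/(4π·0.0395) = 1.302 K/W
  R_ceramic fibre blanket = (1/1.40 − 1/2.03)/(4πk) = 0.2217/(4π·0.0699) = 0.2524 K/W
ΣR = 1.301×10^-4 + 1.968×10^-5 + 1.302 + 0.2524 = 1.555 K/W
Q = ΔT/ΣR = (228 °C − 27.4 °C)/1.555 = 129 W

Q = 129 W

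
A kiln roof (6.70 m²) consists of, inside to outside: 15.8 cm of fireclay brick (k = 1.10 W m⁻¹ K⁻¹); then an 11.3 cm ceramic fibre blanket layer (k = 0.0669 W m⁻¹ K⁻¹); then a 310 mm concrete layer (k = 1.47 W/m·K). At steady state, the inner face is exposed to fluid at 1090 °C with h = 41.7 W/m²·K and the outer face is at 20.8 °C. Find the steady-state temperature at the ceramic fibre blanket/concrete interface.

Treat each layer as a resistance in series:
  R_conv,in = 1/(hA) = 1/(41.7·6.70) = 0.003579 K/W
  R_fireclay brick = L/(kA) = 0.158/(1.10·6.70) = 0.02144 K/W
  R_ceramic fibre blanket = L/(kA) = 0.113/(0.0669·6.70) = 0.2521 K/W
  R_concrete = L/(kA) = 0.310/(1.47·6.70) = 0.03148 K/W
ΣR = 0.003579 + 0.02144 + 0.2521 + 0.03148 = 0.3086 K/W
Q = ΔT/ΣR = (1090 °C − 20.8 °C)/0.3086 = 3465 W
From the inner boundary to the ceramic fibre blanket/concrete interface, ΣR_partial = 0.2771 K/W.
T_interface = T_in − Q·ΣR_partial = 1090 °C − (3465)(0.2771) = 130 °C

T = 130 °C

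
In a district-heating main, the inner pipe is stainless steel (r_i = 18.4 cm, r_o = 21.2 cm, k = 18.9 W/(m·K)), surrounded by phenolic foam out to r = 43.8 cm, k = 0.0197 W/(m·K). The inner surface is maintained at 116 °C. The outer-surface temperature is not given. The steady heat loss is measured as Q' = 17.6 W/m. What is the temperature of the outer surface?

T_out = 12.8 °C

Sum the resistances:
  R'_stainless steel = ln(0.212/0.184)/(2πk) = 0.1417/(2π·18.9) = 0.001193 m·K/W
  R'_phenolic foam = ln(0.438/0.212)/(2πk) = 0.7256/(2π·0.0197) = 5.862 m·K/W
ΣR = 5.864 m·K/W
ΔT = Q'·ΣR = 17.6 × 5.864 = 103.2 K
Heat flows outward, so T_out = T_in − ΔT = 116 − 103.2 = 12.8 °C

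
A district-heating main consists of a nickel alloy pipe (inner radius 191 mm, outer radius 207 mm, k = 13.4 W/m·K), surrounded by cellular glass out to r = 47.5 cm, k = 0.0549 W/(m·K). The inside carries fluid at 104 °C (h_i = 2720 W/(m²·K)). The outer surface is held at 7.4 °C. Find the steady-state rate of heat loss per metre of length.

Q' = 40.1 W/m

Series thermal resistances, inner to outer:
  R'_conv,in = 1/(2πr h) = 1/(2π·0.191·2720) = 3.063×10^-4 m·K/W
  R'_nickel alloy = ln(0.207/0.191)/(2πk) = 0.08045/(2π·13.4) = 9.555×10^-4 m·K/W
  R'_cellular glass = ln(0.475/0.207)/(2πk) = 0.8306/(2π·0.0549) = 2.408 m·K/W
ΣR = 3.063×10^-4 + 9.555×10^-4 + 2.408 = 2.409 m·K/W
Q' = ΔT/ΣR = (104 °C − 7.4 °C)/2.409 = 40.1 W/m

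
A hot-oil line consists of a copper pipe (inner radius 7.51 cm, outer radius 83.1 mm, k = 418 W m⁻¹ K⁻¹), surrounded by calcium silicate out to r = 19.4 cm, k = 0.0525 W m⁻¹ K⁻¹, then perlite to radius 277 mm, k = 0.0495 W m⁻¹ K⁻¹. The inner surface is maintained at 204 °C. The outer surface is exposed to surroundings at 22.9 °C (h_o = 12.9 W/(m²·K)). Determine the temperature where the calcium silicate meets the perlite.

Series thermal resistances, inner to outer:
  R'_copper = ln(0.0831/0.0751)/(2πk) = 0.1012/(2π·418) = 3.854×10^-5 m·K/W
  R'_calcium silicate = ln(0.194/0.0831)/(2πk) = 0.8478/(2π·0.0525) = 2.570 m·K/W
  R'_perlite = ln(0.277/0.194)/(2πk) = 0.3562/(2π·0.0495) = 1.145 m·K/W
  R'_conv,out = 1/(2πr h) = 1/(2π·0.277·12.9) = 0.04454 m·K/W
ΣR = 3.854×10^-5 + 2.570 + 1.145 + 0.04454 = 3.760 m·K/W
Q' = ΔT/ΣR = (204 °C − 22.9 °C)/3.760 = 48.16 W/m
From the inner boundary to the calcium silicate/perlite interface, ΣR_partial = 2.570 m·K/W.
T_interface = T_in − Q'·ΣR_partial = 204 °C − (48.16)(2.570) = 80.2 °C

T = 80.2 °C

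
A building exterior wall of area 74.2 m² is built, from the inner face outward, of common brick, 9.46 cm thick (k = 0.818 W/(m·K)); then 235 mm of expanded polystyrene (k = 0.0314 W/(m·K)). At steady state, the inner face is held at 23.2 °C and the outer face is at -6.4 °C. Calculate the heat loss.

Resistance network (inner→outer):
  R_common brick = L/(kA) = 0.0946/(0.818·74.2) = 0.001559 K/W
  R_expanded polystyrene = L/(kA) = 0.235/(0.0314·74.2) = 0.1009 K/W
ΣR = 0.001559 + 0.1009 = 0.1025 K/W
Q = ΔT/ΣR = (23.2 °C − -6.4 °C)/0.1025 = 289 W

Q = 289 W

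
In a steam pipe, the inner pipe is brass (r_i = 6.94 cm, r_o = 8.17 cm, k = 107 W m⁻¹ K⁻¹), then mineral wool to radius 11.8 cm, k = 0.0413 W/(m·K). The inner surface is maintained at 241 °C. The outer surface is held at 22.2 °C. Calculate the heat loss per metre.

Q' = 154 W/m

Resistance network (inner→outer):
  R'_brass = ln(0.0817/0.0694)/(2πk) = 0.1632/(2π·107) = 2.427×10^-4 m·K/W
  R'_mineral wool = ln(0.118/0.0817)/(2πk) = 0.3676/(2π·0.0413) = 1.417 m·K/W
ΣR = 2.427×10^-4 + 1.417 = 1.417 m·K/W
Q' = ΔT/ΣR = (241 °C − 22.2 °C)/1.417 = 154 W/m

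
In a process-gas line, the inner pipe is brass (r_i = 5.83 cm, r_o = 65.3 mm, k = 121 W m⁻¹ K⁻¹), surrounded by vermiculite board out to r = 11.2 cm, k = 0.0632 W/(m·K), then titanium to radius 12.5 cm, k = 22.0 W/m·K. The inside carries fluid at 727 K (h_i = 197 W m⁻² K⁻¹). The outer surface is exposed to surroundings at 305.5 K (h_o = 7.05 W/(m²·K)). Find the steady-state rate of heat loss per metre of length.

Treat each layer as a resistance in series:
  R'_conv,in = 1/(2πr h) = 1/(2π·0.0583·197) = 0.01386 m·K/W
  R'_brass = ln(0.0653/0.0583)/(2πk) = 0.1134/(2π·121) = 1.491×10^-4 m·K/W
  R'_vermiculite board = ln(0.112/0.0653)/(2πk) = 0.5395/(2π·0.0632) = 1.359 m·K/W
  R'_titanium = ln(0.125/0.112)/(2πk) = 0.1098/(2π·22.0) = 7.944×10^-4 m·K/W
  R'_conv,out = 1/(2πr h) = 1/(2π·0.125·7.05) = 0.1806 m·K/W
ΣR = 0.01386 + 1.491×10^-4 + 1.359 + 7.944×10^-4 + 0.1806 = 1.554 m·K/W
Q' = ΔT/ΣR = (727 K − 305.5 K)/1.554 = 271 W/m

Q' = 271 W/m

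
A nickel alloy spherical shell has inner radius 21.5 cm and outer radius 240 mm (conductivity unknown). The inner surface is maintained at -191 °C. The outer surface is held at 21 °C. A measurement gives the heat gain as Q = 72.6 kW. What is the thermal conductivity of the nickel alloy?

ΣR = ΔT/Q = |-191 − 21|/72600 = 0.002920 K/W
(1/r₁−1/r₂)/(4πk) = 0.002920 ⇒ k = 0.4845/(4π·0.002920) = 13.2 W/m·K

k = 13.2 W/m·K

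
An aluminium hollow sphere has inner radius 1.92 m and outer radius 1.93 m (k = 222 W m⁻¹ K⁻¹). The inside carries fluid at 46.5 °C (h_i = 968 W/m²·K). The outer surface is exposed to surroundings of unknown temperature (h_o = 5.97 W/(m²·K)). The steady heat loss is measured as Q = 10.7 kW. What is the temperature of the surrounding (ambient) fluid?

T_out = 7.96 °C

Series resistances:
  R_conv,in = 1/(4πr²h) = 1/(4π·1.92²·968) = 2.230×10^-5 K/W
  R_aluminium = (1/1.92 − 1/1.93)/(4πk) = 0.002699/(4π·222) = 9.673×10^-7 K/W
  R_conv,out = 1/(4πr²h) = 1/(4π·1.93²·5.97) = 0.003579 K/W
ΣR = 0.003602 K/W
ΔT = Q·ΣR = 10700 × 0.003602 = 38.54 K
Heat flows outward, so T_out = T_in − ΔT = 46.5 − 38.54 = 7.96 °C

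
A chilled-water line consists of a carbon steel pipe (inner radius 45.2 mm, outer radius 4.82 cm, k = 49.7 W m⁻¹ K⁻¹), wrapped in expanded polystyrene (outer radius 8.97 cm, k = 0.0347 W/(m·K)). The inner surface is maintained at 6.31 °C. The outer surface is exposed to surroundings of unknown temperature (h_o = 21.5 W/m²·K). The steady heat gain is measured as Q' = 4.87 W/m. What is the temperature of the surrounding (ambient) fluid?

Sum the resistances:
  R'_carbon steel = ln(0.0482/0.0452)/(2πk) = 0.06426/(2π·49.7) = 2.058×10^-4 m·K/W
  R'_expanded polystyrene = ln(0.0897/0.0482)/(2πk) = 0.6211/(2π·0.0347) = 2.849 m·K/W
  R'_conv,out = 1/(2πr h) = 1/(2π·0.0897·21.5) = 0.08253 m·K/W
ΣR = 2.932 m·K/W
ΔT = Q'·ΣR = 4.87 × 2.932 = 14.28 K
Heat flows inward, so T_out = T_in + ΔT = 6.31 + 14.28 = 20.6 °C

T_out = 20.6 °C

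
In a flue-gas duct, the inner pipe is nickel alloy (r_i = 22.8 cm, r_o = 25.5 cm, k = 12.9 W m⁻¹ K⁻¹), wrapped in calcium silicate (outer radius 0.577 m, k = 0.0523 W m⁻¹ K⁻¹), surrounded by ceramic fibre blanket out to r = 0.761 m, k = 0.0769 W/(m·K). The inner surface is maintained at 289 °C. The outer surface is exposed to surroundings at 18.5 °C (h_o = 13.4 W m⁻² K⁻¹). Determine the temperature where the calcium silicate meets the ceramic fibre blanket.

Treat each layer as a resistance in series:
  R'_nickel alloy = ln(0.255/0.228)/(2πk) = 0.1119/(2π·12.9) = 0.001381 m·K/W
  R'_calcium silicate = ln(0.577/0.255)/(2πk) = 0.8166/(2π·0.0523) = 2.485 m·K/W
  R'_ceramic fibre blanket = ln(0.761/0.577)/(2πk) = 0.2768/(2π·0.0769) = 0.5729 m·K/W
  R'_conv,out = 1/(2πr h) = 1/(2π·0.761·13.4) = 0.01561 m·K/W
ΣR = 0.001381 + 2.485 + 0.5729 + 0.01561 = 3.075 m·K/W
Q' = ΔT/ΣR = (289 °C − 18.5 °C)/3.075 = 87.97 W/m
From the inner boundary to the calcium silicate/ceramic fibre blanket interface, ΣR_partial = 2.486 m·K/W.
T_interface = T_in − Q'·ΣR_partial = 289 °C − (87.97)(2.486) = 70.3 °C

T = 70.3 °C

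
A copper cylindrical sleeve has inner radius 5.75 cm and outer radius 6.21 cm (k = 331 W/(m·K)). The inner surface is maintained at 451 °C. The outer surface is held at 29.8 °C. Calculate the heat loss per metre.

Q' = 1.14×10^7 W/m

Q' = 2πk·ΔT/ln(r₂/r₁) = 2π × 331 × 421.2 / ln(0.0621/0.0575) = 1.14×10^7 W/m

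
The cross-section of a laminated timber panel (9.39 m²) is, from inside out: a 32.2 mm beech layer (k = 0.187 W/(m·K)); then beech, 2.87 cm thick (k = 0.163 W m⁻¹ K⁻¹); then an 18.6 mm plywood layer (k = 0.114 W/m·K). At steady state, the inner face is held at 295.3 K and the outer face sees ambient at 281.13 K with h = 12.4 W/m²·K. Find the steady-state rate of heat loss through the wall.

Q = 225 W

Series thermal resistances, inner to outer:
  R_beech = L/(kA) = 0.0322/(0.187·9.39) = 0.01834 K/W
  R_beech = L/(kA) = 0.0287/(0.163·9.39) = 0.01875 K/W
  R_plywood = L/(kA) = 0.0186/(0.114·9.39) = 0.01738 K/W
  R_conv,out = 1/(hA) = 1/(12.4·9.39) = 0.008588 K/W
ΣR = 0.01834 + 0.01875 + 0.01738 + 0.008588 = 0.06306 K/W
Q = ΔT/ΣR = (295.3 K − 281.13 K)/0.06306 = 225 W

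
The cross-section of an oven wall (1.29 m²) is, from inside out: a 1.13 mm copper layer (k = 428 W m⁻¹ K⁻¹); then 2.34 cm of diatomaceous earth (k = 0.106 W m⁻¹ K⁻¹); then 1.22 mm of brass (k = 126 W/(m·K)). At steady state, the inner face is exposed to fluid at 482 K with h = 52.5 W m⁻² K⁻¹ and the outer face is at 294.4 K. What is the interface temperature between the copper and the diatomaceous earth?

T = 467 K

Treat each layer as a resistance in series:
  R_conv,in = 1/(hA) = 1/(52.5·1.29) = 0.01477 K/W
  R_copper = L/(kA) = 0.00113/(428·1.29) = 2.047×10^-6 K/W
  R_diatomaceous earth = L/(kA) = 0.0234/(0.106·1.29) = 0.1711 K/W
  R_brass = L/(kA) = 0.00122/(126·1.29) = 7.506×10^-6 K/W
ΣR = 0.01477 + 2.047×10^-6 + 0.1711 + 7.506×10^-6 = 0.1859 K/W
Q = ΔT/ΣR = (482 K − 294.4 K)/0.1859 = 1009 W
From the inner boundary to the copper/diatomaceous earth interface, ΣR_partial = 0.01477 K/W.
T_interface = T_in − Q·ΣR_partial = 482 K − (1009)(0.01477) = 467 K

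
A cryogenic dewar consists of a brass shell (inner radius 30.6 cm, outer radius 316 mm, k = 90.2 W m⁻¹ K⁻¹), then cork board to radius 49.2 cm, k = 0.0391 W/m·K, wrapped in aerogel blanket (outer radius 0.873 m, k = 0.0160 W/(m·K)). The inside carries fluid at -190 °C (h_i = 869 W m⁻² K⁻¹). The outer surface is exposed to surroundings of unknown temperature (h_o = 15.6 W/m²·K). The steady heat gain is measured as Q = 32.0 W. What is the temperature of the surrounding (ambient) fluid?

Sum the resistances:
  R_conv,in = 1/(4πr²h) = 1/(4π·0.306²·869) = 9.780×10^-4 K/W
  R_brass = (1/0.306 − 1/0.316)/(4πk) = 0.1034/(4π·90.2) = 9.124×10^-5 K/W
  R_cork board = (1/0.316 − 1/0.492)/(4πk) = 1.132/(4π·0.0391) = 2.304 K/W
  R_aerogel blanket = (1/0.492 − 1/0.873)/(4πk) = 0.8870/(4π·0.0160) = 4.412 K/W
  R_conv,out = 1/(4πr²h) = 1/(4π·0.873²·15.6) = 0.006693 K/W
ΣR = 6.724 K/W
ΔT = Q·ΣR = 32.0 × 6.724 = 215.2 K
Heat flows inward, so T_out = T_in + ΔT = -190 + 215.2 = 25.2 °C

T_out = 25.2 °C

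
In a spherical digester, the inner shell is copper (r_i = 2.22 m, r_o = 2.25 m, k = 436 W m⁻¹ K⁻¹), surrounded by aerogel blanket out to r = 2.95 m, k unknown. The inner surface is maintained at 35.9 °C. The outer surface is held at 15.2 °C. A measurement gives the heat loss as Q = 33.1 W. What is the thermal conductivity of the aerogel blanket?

ΣR = ΔT/Q = |35.9 − 15.2|/33.1 = 0.6254 K/W
Known resistances:
  R_copper = (1/2.22 − 1/2.25)/(4πk) = 0.006006/(4π·436) = 1.096×10^-6 K/W
R_aerogel blanket = ΣR − ΣR_known = 0.6254 − 1.096×10^-6 = 0.6254 K/W
(1/r₁−1/r₂)/(4πk) = 0.6254 ⇒ k = 0.1055/(4π·0.6254) = 0.0134 W/m·K

k = 0.0134 W/m·K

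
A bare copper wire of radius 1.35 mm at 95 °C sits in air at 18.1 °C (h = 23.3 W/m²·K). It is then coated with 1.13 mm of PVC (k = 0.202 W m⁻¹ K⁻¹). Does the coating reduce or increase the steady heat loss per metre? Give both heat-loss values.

Critical radius for a cylinder: r_cr = k/h = 0.00867 m = 0.867 cm.
Outer radius after coating: r₂ = 0.00135 + 0.00113 = 0.00248 m.
Since r₁ < r_cr and r₂ ≤ r_cr, the coating moves toward the maximum at r_cr — heat loss rises.
Bare: R = 1/(2πr₁h) = 5.060 m·K/W; Q = 76.9/5.060 = 15.2 W/m.
Coated: R = R_cond + R_conv = 3.233 m·K/W; Q = 76.9/3.233 = 23.8 W/m.

increases: 15.2 → 23.8 W/m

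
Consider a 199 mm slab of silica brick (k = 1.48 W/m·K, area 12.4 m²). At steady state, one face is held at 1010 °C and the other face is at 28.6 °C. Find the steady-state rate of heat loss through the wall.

Q = kA·ΔT/L = 1.48 × 12.4 × |1010 °C − 28.6 °C| / 0.199 = 90500 W

Q = 90500 W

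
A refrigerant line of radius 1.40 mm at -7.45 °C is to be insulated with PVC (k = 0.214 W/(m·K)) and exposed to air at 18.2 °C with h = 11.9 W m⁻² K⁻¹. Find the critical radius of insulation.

For a cylinder, r_cr = k_ins/h = 0.214/11.9 = 0.0180 m = 1.80 cm

r_cr = 1.80 cm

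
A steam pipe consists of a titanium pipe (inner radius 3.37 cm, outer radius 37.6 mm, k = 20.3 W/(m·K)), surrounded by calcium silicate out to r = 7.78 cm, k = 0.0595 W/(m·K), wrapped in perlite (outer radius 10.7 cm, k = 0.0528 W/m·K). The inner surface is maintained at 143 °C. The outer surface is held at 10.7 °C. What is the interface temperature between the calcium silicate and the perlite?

T = 54.4 °C

Treat each layer as a resistance in series:
  R'_titanium = ln(0.0376/0.0337)/(2πk) = 0.1095/(2π·20.3) = 8.585×10^-4 m·K/W
  R'_calcium silicate = ln(0.0778/0.0376)/(2πk) = 0.7271/(2π·0.0595) = 1.945 m·K/W
  R'_perlite = ln(0.107/0.0778)/(2πk) = 0.3187/(2π·0.0528) = 0.9606 m·K/W
ΣR = 8.585×10^-4 + 1.945 + 0.9606 = 2.906 m·K/W
Q' = ΔT/ΣR = (143 °C − 10.7 °C)/2.906 = 45.53 W/m
From the inner boundary to the calcium silicate/perlite interface, ΣR_partial = 1.946 m·K/W.
T_interface = T_in − Q'·ΣR_partial = 143 °C − (45.53)(1.946) = 54.4 °C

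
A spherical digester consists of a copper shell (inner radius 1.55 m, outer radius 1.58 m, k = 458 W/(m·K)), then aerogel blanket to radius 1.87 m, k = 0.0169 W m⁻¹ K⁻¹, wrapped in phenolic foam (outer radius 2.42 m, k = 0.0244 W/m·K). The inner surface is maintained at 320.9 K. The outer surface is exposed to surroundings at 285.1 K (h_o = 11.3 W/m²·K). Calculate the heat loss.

Q = 41.6 W

Series thermal resistances, inner to outer:
  R_copper = (1/1.55 − 1/1.58)/(4πk) = 0.01225/(4π·458) = 2.128×10^-6 K/W
  R_aerogel blanket = (1/1.58 − 1/1.87)/(4πk) = 0.09815/(4π·0.0169) = 0.4622 K/W
  R_phenolic foam = (1/1.87 − 1/2.42)/(4πk) = 0.1215/(4π·0.0244) = 0.3964 K/W
  R_conv,out = 1/(4πr²h) = 1/(4π·2.42²·11.3) = 0.001202 K/W
ΣR = 2.128×10^-6 + 0.4622 + 0.3964 + 0.001202 = 0.8598 K/W
Q = ΔT/ΣR = (320.9 K − 285.1 K)/0.8598 = 41.6 W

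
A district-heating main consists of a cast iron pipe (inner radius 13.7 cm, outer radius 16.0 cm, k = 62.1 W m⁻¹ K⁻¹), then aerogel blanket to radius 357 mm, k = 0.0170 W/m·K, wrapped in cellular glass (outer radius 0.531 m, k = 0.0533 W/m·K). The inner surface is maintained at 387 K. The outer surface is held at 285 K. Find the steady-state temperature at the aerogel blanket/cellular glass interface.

Treat each layer as a resistance in series:
  R'_cast iron = ln(0.160/0.137)/(2πk) = 0.1552/(2π·62.1) = 3.977×10^-4 m·K/W
  R'_aerogel blanket = ln(0.357/0.160)/(2πk) = 0.8026/(2π·0.0170) = 7.514 m·K/W
  R'_cellular glass = ln(0.531/0.357)/(2πk) = 0.3970/(2π·0.0533) = 1.186 m·K/W
ΣR = 3.977×10^-4 + 7.514 + 1.186 = 8.700 m·K/W
Q' = ΔT/ΣR = (387 K − 285 K)/8.700 = 11.72 W/m
From the inner boundary to the aerogel blanket/cellular glass interface, ΣR_partial = 7.514 m·K/W.
T_interface = T_in − Q'·ΣR_partial = 387 K − (11.72)(7.514) = 298.9 K

T = 298.9 K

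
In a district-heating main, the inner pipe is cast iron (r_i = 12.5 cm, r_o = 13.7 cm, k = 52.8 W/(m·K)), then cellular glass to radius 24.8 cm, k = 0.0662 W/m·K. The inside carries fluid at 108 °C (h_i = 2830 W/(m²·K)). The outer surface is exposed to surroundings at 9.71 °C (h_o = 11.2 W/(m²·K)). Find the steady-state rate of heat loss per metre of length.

Q' = 66.2 W/m

Series thermal resistances, inner to outer:
  R'_conv,in = 1/(2πr h) = 1/(2π·0.125·2830) = 4.499×10^-4 m·K/W
  R'_cast iron = ln(0.137/0.125)/(2πk) = 0.09167/(2π·52.8) = 2.763×10^-4 m·K/W
  R'_cellular glass = ln(0.248/0.137)/(2πk) = 0.5934/(2π·0.0662) = 1.427 m·K/W
  R'_conv,out = 1/(2πr h) = 1/(2π·0.248·11.2) = 0.05730 m·K/W
ΣR = 4.499×10^-4 + 2.763×10^-4 + 1.427 + 0.05730 = 1.485 m·K/W
Q' = ΔT/ΣR = (108 °C − 9.71 °C)/1.485 = 66.2 W/m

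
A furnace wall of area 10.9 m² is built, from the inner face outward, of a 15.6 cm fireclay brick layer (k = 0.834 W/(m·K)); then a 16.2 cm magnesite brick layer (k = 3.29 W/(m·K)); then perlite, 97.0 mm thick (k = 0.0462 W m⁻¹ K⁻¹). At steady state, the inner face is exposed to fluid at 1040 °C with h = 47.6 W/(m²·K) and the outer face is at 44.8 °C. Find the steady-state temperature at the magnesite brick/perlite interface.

Series thermal resistances, inner to outer:
  R_conv,in = 1/(hA) = 1/(47.6·10.9) = 0.001927 K/W
  R_fireclay brick = L/(kA) = 0.156/(0.834·10.9) = 0.01716 K/W
  R_magnesite brick = L/(kA) = 0.162/(3.29·10.9) = 0.004517 K/W
  R_perlite = L/(kA) = 0.0970/(0.0462·10.9) = 0.1926 K/W
ΣR = 0.001927 + 0.01716 + 0.004517 + 0.1926 = 0.2162 K/W
Q = ΔT/ΣR = (1040 °C − 44.8 °C)/0.2162 = 4603 W
From the inner boundary to the magnesite brick/perlite interface, ΣR_partial = 0.02360 K/W.
T_interface = T_in − Q·ΣR_partial = 1040 °C − (4603)(0.02360) = 931 °C

T = 931 °C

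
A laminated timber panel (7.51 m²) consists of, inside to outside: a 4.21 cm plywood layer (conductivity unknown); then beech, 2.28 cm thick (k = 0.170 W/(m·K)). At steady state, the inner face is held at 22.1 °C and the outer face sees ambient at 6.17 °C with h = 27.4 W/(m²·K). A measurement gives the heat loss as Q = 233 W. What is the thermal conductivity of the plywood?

ΣR = ΔT/Q = |22.1 − 6.17|/233 = 0.06837 K/W
Known resistances:
  R_beech = L/(kA) = 0.0228/(0.170·7.51) = 0.01786 K/W
  R_conv,out = 1/(hA) = 1/(27.4·7.51) = 0.004860 K/W
R_plywood = ΣR − ΣR_known = 0.06837 − 0.02272 = 0.04565 K/W
L/(kA) = 0.04565 ⇒ k = 0.0421/(0.04565·7.51) = 0.123 W/m·K

k = 0.123 W/m·K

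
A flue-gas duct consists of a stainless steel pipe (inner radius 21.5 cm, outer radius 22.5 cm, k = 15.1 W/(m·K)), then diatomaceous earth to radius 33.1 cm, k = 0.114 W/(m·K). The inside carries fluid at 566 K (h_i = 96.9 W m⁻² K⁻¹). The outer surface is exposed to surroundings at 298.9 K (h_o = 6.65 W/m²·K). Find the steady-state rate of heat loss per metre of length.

Resistance network (inner→outer):
  R'_conv,in = 1/(2πr h) = 1/(2π·0.215·96.9) = 0.007639 m·K/W
  R'_stainless steel = ln(0.225/0.215)/(2πk) = 0.04546/(2π·15.1) = 4.792×10^-4 m·K/W
  R'_diatomaceous earth = ln(0.331/0.225)/(2πk) = 0.3860/(2π·0.114) = 0.5389 m·K/W
  R'_conv,out = 1/(2πr h) = 1/(2π·0.331·6.65) = 0.07231 m·K/W
ΣR = 0.007639 + 4.792×10^-4 + 0.5389 + 0.07231 = 0.6193 m·K/W
Q' = ΔT/ΣR = (566 K − 298.9 K)/0.6193 = 431 W/m

Q' = 431 W/m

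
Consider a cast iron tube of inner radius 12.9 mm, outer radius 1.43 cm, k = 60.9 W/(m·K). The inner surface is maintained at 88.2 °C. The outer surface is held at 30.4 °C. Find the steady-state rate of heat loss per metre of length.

Q' = 2πk·ΔT/ln(r₂/r₁) = 2π × 60.9 × 57.8 / ln(0.0143/0.0129) = 2.15×10^5 W/m

Q' = 215 kW/m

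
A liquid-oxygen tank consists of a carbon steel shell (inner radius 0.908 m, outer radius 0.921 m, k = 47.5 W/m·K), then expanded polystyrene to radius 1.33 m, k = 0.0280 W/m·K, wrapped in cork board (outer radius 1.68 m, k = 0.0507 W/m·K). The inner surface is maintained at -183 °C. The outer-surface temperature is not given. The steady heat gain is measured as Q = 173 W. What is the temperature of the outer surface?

Series resistances:
  R_carbon steel = (1/0.908 − 1/0.921)/(4πk) = 0.01555/(4π·47.5) = 2.604×10^-5 K/W
  R_expanded polystyrene = (1/0.921 − 1/1.33)/(4πk) = 0.3339/(4π·0.0280) = 0.9490 K/W
  R_cork board = (1/1.33 − 1/1.68)/(4πk) = 0.1566/(4π·0.0507) = 0.2459 K/W
ΣR = 1.195 K/W
ΔT = Q·ΣR = 173 × 1.195 = 206.7 K
Heat flows inward, so T_out = T_in + ΔT = -183 + 206.7 = 23.7 °C

T_out = 23.7 °C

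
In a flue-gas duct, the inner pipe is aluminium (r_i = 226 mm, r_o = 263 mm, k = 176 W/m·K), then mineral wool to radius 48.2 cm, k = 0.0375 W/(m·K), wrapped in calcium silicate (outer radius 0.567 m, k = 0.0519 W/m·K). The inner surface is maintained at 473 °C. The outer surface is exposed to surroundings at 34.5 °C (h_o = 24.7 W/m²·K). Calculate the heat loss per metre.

Treat each layer as a resistance in series:
  R'_aluminium = ln(0.263/0.226)/(2πk) = 0.1516/(2π·176) = 1.371×10^-4 m·K/W
  R'_mineral wool = ln(0.482/0.263)/(2πk) = 0.6058/(2π·0.0375) = 2.571 m·K/W
  R'_calcium silicate = ln(0.567/0.482)/(2πk) = 0.1624/(2π·0.0519) = 0.4981 m·K/W
  R'_conv,out = 1/(2πr h) = 1/(2π·0.567·24.7) = 0.01136 m·K/W
ΣR = 1.371×10^-4 + 2.571 + 0.4981 + 0.01136 = 3.081 m·K/W
Q' = ΔT/ΣR = (473 °C − 34.5 °C)/3.081 = 142 W/m

Q' = 142 W/m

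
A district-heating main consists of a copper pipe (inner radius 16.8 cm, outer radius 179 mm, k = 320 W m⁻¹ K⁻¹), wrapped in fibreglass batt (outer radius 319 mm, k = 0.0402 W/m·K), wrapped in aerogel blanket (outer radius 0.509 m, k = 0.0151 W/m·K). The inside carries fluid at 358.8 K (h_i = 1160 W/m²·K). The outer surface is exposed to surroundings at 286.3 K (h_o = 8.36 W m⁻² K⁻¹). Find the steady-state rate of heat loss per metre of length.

Series thermal resistances, inner to outer:
  R'_conv,in = 1/(2πr h) = 1/(2π·0.168·1160) = 8.167×10^-4 m·K/W
  R'_copper = ln(0.179/0.168)/(2πk) = 0.06342/(2π·320) = 3.154×10^-5 m·K/W
  R'_fibreglass batt = ln(0.319/0.179)/(2πk) = 0.5778/(2π·0.0402) = 2.288 m·K/W
  R'_aerogel blanket = ln(0.509/0.319)/(2πk) = 0.4673/(2π·0.0151) = 4.925 m·K/W
  R'_conv,out = 1/(2πr h) = 1/(2π·0.509·8.36) = 0.03740 m·K/W
ΣR = 8.167×10^-4 + 3.154×10^-5 + 2.288 + 4.925 + 0.03740 = 7.251 m·K/W
Q' = ΔT/ΣR = (358.8 K − 286.3 K)/7.251 = 10.0 W/m

Q' = 10.0 W/m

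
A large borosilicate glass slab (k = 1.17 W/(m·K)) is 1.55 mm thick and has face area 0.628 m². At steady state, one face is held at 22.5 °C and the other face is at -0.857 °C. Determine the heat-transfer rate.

Q = 11.1 kW

Q = kA·ΔT/L = 1.17 × 0.628 × |22.5 °C − -0.857 °C| / 0.00155 = 11100 W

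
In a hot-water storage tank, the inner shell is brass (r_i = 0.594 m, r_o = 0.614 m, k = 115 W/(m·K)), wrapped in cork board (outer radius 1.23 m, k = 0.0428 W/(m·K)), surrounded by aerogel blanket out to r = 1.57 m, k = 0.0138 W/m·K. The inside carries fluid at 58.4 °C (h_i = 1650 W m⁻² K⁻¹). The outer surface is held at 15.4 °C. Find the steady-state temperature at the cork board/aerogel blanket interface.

Treat each layer as a resistance in series:
  R_conv,in = 1/(4πr²h) = 1/(4π·0.594²·1650) = 1.367×10^-4 K/W
  R_brass = (1/0.594 − 1/0.614)/(4πk) = 0.05484/(4π·115) = 3.795×10^-5 K/W
  R_cork board = (1/0.614 − 1/1.23)/(4πk) = 0.8157/(4π·0.0428) = 1.517 K/W
  R_aerogel blanket = (1/1.23 − 1/1.57)/(4πk) = 0.1761/(4π·0.0138) = 1.015 K/W
ΣR = 1.367×10^-4 + 3.795×10^-5 + 1.517 + 1.015 = 2.532 K/W
Q = ΔT/ΣR = (58.4 °C − 15.4 °C)/2.532 = 16.98 W
From the inner boundary to the cork board/aerogel blanket interface, ΣR_partial = 1.517 K/W.
T_interface = T_in − Q·ΣR_partial = 58.4 °C − (16.98)(1.517) = 32.6 °C

T = 32.6 °C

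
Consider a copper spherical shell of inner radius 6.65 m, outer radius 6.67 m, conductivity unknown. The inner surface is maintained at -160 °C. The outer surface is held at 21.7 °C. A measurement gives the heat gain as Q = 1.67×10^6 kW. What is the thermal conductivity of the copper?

ΣR = ΔT/Q = |-160 − 21.7|/1.67×10^9 = 1.088×10^-7 K/W
(1/r₁−1/r₂)/(4πk) = 1.088×10^-7 ⇒ k = 4.509×10^-4/(4π·1.088×10^-7) = 330 W/m·K

k = 330 W/m·K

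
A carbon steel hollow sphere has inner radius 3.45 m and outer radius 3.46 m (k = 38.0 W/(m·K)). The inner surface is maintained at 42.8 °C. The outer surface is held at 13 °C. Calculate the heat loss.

Q = 17000 kW

Q = 4πk·ΔT/(1/r₁ − 1/r₂) = 4π × 38.0 × 29.8 / (1/3.45 − 1/3.46) = 1.70×10^7 W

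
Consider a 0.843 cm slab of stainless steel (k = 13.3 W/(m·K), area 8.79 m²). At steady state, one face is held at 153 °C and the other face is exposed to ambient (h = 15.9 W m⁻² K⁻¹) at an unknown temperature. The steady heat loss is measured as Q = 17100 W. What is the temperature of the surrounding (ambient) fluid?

T_out = 29.4 °C

Series resistances:
  R_stainless steel = L/(kA) = 0.00843/(13.3·8.79) = 7.211×10^-5 K/W
  R_conv,out = 1/(hA) = 1/(15.9·8.79) = 0.007155 K/W
ΣR = 0.007227 K/W
ΔT = Q·ΣR = 17100 × 0.007227 = 123.6 K
Heat flows outward, so T_out = T_in − ΔT = 153 − 123.6 = 29.4 °C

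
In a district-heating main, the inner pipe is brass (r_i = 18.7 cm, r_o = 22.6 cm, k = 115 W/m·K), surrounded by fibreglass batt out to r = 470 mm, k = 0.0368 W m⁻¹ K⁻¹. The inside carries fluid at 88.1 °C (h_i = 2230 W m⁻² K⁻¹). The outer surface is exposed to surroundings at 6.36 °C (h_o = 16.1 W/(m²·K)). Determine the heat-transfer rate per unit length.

Q' = 25.6 W/m

Treat each layer as a resistance in series:
  R'_conv,in = 1/(2πr h) = 1/(2π·0.187·2230) = 3.817×10^-4 m·K/W
  R'_brass = ln(0.226/0.187)/(2πk) = 0.1894/(2π·115) = 2.622×10^-4 m·K/W
  R'_fibreglass batt = ln(0.470/0.226)/(2πk) = 0.7322/(2π·0.0368) = 3.167 m·K/W
  R'_conv,out = 1/(2πr h) = 1/(2π·0.470·16.1) = 0.02103 m·K/W
ΣR = 3.817×10^-4 + 2.622×10^-4 + 3.167 + 0.02103 = 3.189 m·K/W
Q' = ΔT/ΣR = (88.1 °C − 6.36 °C)/3.189 = 25.6 W/m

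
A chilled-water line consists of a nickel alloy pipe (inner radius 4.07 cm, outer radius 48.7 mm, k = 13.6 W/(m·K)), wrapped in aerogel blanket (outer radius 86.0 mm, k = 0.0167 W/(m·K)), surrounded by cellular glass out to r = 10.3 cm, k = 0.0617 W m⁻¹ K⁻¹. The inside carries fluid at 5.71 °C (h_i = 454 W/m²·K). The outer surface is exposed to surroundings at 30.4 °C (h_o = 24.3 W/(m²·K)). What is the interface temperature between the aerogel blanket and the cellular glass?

Treat each layer as a resistance in series:
  R'_conv,in = 1/(2πr h) = 1/(2π·0.0407·454) = 0.008613 m·K/W
  R'_nickel alloy = ln(0.0487/0.0407)/(2πk) = 0.1795/(2π·13.6) = 0.002100 m·K/W
  R'_aerogel blanket = ln(0.0860/0.0487)/(2πk) = 0.5687/(2π·0.0167) = 5.420 m·K/W
  R'_cellular glass = ln(0.103/0.0860)/(2πk) = 0.1804/(2π·0.0617) = 0.4653 m·K/W
  R'_conv,out = 1/(2πr h) = 1/(2π·0.103·24.3) = 0.06359 m·K/W
ΣR = 0.008613 + 0.002100 + 5.420 + 0.4653 + 0.06359 = 5.960 m·K/W
Q' = ΔT/ΣR = (5.71 °C − 30.4 °C)/5.960 = -4.143 W/m
From the inner boundary to the aerogel blanket/cellular glass interface, ΣR_partial = 5.431 m·K/W.
T_interface = T_in − Q'·ΣR_partial = 5.71 °C − (-4.143)(5.431) = 28.2 °C

T = 28.2 °C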